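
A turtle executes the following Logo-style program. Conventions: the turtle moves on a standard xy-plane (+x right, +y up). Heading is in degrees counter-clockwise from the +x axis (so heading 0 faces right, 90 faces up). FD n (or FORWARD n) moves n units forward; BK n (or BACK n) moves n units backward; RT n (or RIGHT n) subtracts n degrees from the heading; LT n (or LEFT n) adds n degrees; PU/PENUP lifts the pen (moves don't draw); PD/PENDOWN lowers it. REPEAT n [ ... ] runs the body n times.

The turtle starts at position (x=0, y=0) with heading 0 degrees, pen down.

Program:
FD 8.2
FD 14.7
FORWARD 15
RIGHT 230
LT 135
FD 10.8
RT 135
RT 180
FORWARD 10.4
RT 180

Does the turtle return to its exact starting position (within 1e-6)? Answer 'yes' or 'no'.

Answer: no

Derivation:
Executing turtle program step by step:
Start: pos=(0,0), heading=0, pen down
FD 8.2: (0,0) -> (8.2,0) [heading=0, draw]
FD 14.7: (8.2,0) -> (22.9,0) [heading=0, draw]
FD 15: (22.9,0) -> (37.9,0) [heading=0, draw]
RT 230: heading 0 -> 130
LT 135: heading 130 -> 265
FD 10.8: (37.9,0) -> (36.959,-10.759) [heading=265, draw]
RT 135: heading 265 -> 130
RT 180: heading 130 -> 310
FD 10.4: (36.959,-10.759) -> (43.644,-18.726) [heading=310, draw]
RT 180: heading 310 -> 130
Final: pos=(43.644,-18.726), heading=130, 5 segment(s) drawn

Start position: (0, 0)
Final position: (43.644, -18.726)
Distance = 47.491; >= 1e-6 -> NOT closed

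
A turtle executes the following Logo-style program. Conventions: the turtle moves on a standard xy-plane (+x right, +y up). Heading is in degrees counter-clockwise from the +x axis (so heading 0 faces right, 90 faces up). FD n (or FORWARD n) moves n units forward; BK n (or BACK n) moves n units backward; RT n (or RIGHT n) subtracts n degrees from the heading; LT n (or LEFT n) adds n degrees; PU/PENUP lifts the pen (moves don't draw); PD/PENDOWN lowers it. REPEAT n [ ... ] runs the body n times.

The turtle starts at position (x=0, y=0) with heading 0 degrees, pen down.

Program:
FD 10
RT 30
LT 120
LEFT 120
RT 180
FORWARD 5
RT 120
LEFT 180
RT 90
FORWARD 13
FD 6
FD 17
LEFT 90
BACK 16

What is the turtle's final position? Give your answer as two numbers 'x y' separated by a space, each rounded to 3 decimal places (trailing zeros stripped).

Executing turtle program step by step:
Start: pos=(0,0), heading=0, pen down
FD 10: (0,0) -> (10,0) [heading=0, draw]
RT 30: heading 0 -> 330
LT 120: heading 330 -> 90
LT 120: heading 90 -> 210
RT 180: heading 210 -> 30
FD 5: (10,0) -> (14.33,2.5) [heading=30, draw]
RT 120: heading 30 -> 270
LT 180: heading 270 -> 90
RT 90: heading 90 -> 0
FD 13: (14.33,2.5) -> (27.33,2.5) [heading=0, draw]
FD 6: (27.33,2.5) -> (33.33,2.5) [heading=0, draw]
FD 17: (33.33,2.5) -> (50.33,2.5) [heading=0, draw]
LT 90: heading 0 -> 90
BK 16: (50.33,2.5) -> (50.33,-13.5) [heading=90, draw]
Final: pos=(50.33,-13.5), heading=90, 6 segment(s) drawn

Answer: 50.33 -13.5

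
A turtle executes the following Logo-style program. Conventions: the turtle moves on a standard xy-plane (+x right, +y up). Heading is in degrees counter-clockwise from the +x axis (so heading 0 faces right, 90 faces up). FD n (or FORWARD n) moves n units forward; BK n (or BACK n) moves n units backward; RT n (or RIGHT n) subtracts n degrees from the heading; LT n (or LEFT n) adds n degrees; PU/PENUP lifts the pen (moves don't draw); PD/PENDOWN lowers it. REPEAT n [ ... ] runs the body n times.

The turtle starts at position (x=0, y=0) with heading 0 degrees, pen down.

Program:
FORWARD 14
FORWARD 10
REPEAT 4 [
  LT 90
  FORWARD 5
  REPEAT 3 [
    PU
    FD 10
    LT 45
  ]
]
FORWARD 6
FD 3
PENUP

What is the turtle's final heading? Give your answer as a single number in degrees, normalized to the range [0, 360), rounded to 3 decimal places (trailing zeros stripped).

Executing turtle program step by step:
Start: pos=(0,0), heading=0, pen down
FD 14: (0,0) -> (14,0) [heading=0, draw]
FD 10: (14,0) -> (24,0) [heading=0, draw]
REPEAT 4 [
  -- iteration 1/4 --
  LT 90: heading 0 -> 90
  FD 5: (24,0) -> (24,5) [heading=90, draw]
  REPEAT 3 [
    -- iteration 1/3 --
    PU: pen up
    FD 10: (24,5) -> (24,15) [heading=90, move]
    LT 45: heading 90 -> 135
    -- iteration 2/3 --
    PU: pen up
    FD 10: (24,15) -> (16.929,22.071) [heading=135, move]
    LT 45: heading 135 -> 180
    -- iteration 3/3 --
    PU: pen up
    FD 10: (16.929,22.071) -> (6.929,22.071) [heading=180, move]
    LT 45: heading 180 -> 225
  ]
  -- iteration 2/4 --
  LT 90: heading 225 -> 315
  FD 5: (6.929,22.071) -> (10.464,18.536) [heading=315, move]
  REPEAT 3 [
    -- iteration 1/3 --
    PU: pen up
    FD 10: (10.464,18.536) -> (17.536,11.464) [heading=315, move]
    LT 45: heading 315 -> 0
    -- iteration 2/3 --
    PU: pen up
    FD 10: (17.536,11.464) -> (27.536,11.464) [heading=0, move]
    LT 45: heading 0 -> 45
    -- iteration 3/3 --
    PU: pen up
    FD 10: (27.536,11.464) -> (34.607,18.536) [heading=45, move]
    LT 45: heading 45 -> 90
  ]
  -- iteration 3/4 --
  LT 90: heading 90 -> 180
  FD 5: (34.607,18.536) -> (29.607,18.536) [heading=180, move]
  REPEAT 3 [
    -- iteration 1/3 --
    PU: pen up
    FD 10: (29.607,18.536) -> (19.607,18.536) [heading=180, move]
    LT 45: heading 180 -> 225
    -- iteration 2/3 --
    PU: pen up
    FD 10: (19.607,18.536) -> (12.536,11.464) [heading=225, move]
    LT 45: heading 225 -> 270
    -- iteration 3/3 --
    PU: pen up
    FD 10: (12.536,11.464) -> (12.536,1.464) [heading=270, move]
    LT 45: heading 270 -> 315
  ]
  -- iteration 4/4 --
  LT 90: heading 315 -> 45
  FD 5: (12.536,1.464) -> (16.071,5) [heading=45, move]
  REPEAT 3 [
    -- iteration 1/3 --
    PU: pen up
    FD 10: (16.071,5) -> (23.142,12.071) [heading=45, move]
    LT 45: heading 45 -> 90
    -- iteration 2/3 --
    PU: pen up
    FD 10: (23.142,12.071) -> (23.142,22.071) [heading=90, move]
    LT 45: heading 90 -> 135
    -- iteration 3/3 --
    PU: pen up
    FD 10: (23.142,22.071) -> (16.071,29.142) [heading=135, move]
    LT 45: heading 135 -> 180
  ]
]
FD 6: (16.071,29.142) -> (10.071,29.142) [heading=180, move]
FD 3: (10.071,29.142) -> (7.071,29.142) [heading=180, move]
PU: pen up
Final: pos=(7.071,29.142), heading=180, 3 segment(s) drawn

Answer: 180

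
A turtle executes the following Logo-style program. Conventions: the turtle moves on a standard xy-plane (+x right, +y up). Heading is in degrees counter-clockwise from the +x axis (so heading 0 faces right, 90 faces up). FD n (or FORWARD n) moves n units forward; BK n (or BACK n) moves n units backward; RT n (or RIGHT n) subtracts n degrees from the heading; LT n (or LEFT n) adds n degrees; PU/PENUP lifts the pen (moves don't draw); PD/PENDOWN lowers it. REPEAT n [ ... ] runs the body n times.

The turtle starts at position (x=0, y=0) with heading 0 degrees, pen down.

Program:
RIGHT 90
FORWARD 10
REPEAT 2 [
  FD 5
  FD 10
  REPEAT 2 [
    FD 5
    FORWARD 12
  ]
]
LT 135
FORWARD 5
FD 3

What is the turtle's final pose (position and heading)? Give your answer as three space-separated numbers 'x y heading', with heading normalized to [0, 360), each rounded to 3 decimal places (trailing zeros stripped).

Executing turtle program step by step:
Start: pos=(0,0), heading=0, pen down
RT 90: heading 0 -> 270
FD 10: (0,0) -> (0,-10) [heading=270, draw]
REPEAT 2 [
  -- iteration 1/2 --
  FD 5: (0,-10) -> (0,-15) [heading=270, draw]
  FD 10: (0,-15) -> (0,-25) [heading=270, draw]
  REPEAT 2 [
    -- iteration 1/2 --
    FD 5: (0,-25) -> (0,-30) [heading=270, draw]
    FD 12: (0,-30) -> (0,-42) [heading=270, draw]
    -- iteration 2/2 --
    FD 5: (0,-42) -> (0,-47) [heading=270, draw]
    FD 12: (0,-47) -> (0,-59) [heading=270, draw]
  ]
  -- iteration 2/2 --
  FD 5: (0,-59) -> (0,-64) [heading=270, draw]
  FD 10: (0,-64) -> (0,-74) [heading=270, draw]
  REPEAT 2 [
    -- iteration 1/2 --
    FD 5: (0,-74) -> (0,-79) [heading=270, draw]
    FD 12: (0,-79) -> (0,-91) [heading=270, draw]
    -- iteration 2/2 --
    FD 5: (0,-91) -> (0,-96) [heading=270, draw]
    FD 12: (0,-96) -> (0,-108) [heading=270, draw]
  ]
]
LT 135: heading 270 -> 45
FD 5: (0,-108) -> (3.536,-104.464) [heading=45, draw]
FD 3: (3.536,-104.464) -> (5.657,-102.343) [heading=45, draw]
Final: pos=(5.657,-102.343), heading=45, 15 segment(s) drawn

Answer: 5.657 -102.343 45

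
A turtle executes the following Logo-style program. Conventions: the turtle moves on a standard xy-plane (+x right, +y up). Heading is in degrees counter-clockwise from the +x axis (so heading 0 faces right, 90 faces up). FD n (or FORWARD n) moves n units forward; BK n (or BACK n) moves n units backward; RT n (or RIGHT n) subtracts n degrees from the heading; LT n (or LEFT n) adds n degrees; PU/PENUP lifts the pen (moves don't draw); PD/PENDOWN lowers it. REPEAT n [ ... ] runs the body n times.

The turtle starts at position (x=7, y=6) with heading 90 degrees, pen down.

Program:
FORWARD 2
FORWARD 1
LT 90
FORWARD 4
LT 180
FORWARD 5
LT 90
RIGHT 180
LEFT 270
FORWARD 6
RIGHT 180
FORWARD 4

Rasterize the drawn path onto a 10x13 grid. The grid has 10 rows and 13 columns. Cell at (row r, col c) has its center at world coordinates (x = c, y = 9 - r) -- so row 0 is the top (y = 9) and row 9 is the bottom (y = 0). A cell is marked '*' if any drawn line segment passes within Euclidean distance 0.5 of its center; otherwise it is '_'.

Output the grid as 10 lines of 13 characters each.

Segment 0: (7,6) -> (7,8)
Segment 1: (7,8) -> (7,9)
Segment 2: (7,9) -> (3,9)
Segment 3: (3,9) -> (8,9)
Segment 4: (8,9) -> (2,9)
Segment 5: (2,9) -> (6,9)

Answer: __*******____
_______*_____
_______*_____
_______*_____
_____________
_____________
_____________
_____________
_____________
_____________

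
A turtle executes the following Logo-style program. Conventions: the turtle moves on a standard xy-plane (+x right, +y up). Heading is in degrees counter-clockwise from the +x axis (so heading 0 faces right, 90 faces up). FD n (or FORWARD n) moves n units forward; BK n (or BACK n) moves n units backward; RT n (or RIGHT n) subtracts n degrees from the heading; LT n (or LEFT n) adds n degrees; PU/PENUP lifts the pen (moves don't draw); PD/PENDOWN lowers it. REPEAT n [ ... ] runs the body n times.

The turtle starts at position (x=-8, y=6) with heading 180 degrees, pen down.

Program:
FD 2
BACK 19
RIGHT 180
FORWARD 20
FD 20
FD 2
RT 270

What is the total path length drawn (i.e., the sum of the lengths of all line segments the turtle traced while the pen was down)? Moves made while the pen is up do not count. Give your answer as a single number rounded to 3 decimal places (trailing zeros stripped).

Executing turtle program step by step:
Start: pos=(-8,6), heading=180, pen down
FD 2: (-8,6) -> (-10,6) [heading=180, draw]
BK 19: (-10,6) -> (9,6) [heading=180, draw]
RT 180: heading 180 -> 0
FD 20: (9,6) -> (29,6) [heading=0, draw]
FD 20: (29,6) -> (49,6) [heading=0, draw]
FD 2: (49,6) -> (51,6) [heading=0, draw]
RT 270: heading 0 -> 90
Final: pos=(51,6), heading=90, 5 segment(s) drawn

Segment lengths:
  seg 1: (-8,6) -> (-10,6), length = 2
  seg 2: (-10,6) -> (9,6), length = 19
  seg 3: (9,6) -> (29,6), length = 20
  seg 4: (29,6) -> (49,6), length = 20
  seg 5: (49,6) -> (51,6), length = 2
Total = 63

Answer: 63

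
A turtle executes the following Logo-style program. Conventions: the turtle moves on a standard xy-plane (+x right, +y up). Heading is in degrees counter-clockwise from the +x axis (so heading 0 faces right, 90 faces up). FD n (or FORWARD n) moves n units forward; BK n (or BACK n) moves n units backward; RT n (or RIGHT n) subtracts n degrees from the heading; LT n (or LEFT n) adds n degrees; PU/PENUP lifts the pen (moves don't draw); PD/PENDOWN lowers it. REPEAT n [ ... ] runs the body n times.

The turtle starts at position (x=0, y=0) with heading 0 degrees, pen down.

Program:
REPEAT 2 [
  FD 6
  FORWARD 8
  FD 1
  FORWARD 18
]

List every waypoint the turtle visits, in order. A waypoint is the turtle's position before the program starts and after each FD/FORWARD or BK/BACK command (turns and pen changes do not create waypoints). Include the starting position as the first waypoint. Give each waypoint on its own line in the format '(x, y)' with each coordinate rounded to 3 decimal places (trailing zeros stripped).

Answer: (0, 0)
(6, 0)
(14, 0)
(15, 0)
(33, 0)
(39, 0)
(47, 0)
(48, 0)
(66, 0)

Derivation:
Executing turtle program step by step:
Start: pos=(0,0), heading=0, pen down
REPEAT 2 [
  -- iteration 1/2 --
  FD 6: (0,0) -> (6,0) [heading=0, draw]
  FD 8: (6,0) -> (14,0) [heading=0, draw]
  FD 1: (14,0) -> (15,0) [heading=0, draw]
  FD 18: (15,0) -> (33,0) [heading=0, draw]
  -- iteration 2/2 --
  FD 6: (33,0) -> (39,0) [heading=0, draw]
  FD 8: (39,0) -> (47,0) [heading=0, draw]
  FD 1: (47,0) -> (48,0) [heading=0, draw]
  FD 18: (48,0) -> (66,0) [heading=0, draw]
]
Final: pos=(66,0), heading=0, 8 segment(s) drawn
Waypoints (9 total):
(0, 0)
(6, 0)
(14, 0)
(15, 0)
(33, 0)
(39, 0)
(47, 0)
(48, 0)
(66, 0)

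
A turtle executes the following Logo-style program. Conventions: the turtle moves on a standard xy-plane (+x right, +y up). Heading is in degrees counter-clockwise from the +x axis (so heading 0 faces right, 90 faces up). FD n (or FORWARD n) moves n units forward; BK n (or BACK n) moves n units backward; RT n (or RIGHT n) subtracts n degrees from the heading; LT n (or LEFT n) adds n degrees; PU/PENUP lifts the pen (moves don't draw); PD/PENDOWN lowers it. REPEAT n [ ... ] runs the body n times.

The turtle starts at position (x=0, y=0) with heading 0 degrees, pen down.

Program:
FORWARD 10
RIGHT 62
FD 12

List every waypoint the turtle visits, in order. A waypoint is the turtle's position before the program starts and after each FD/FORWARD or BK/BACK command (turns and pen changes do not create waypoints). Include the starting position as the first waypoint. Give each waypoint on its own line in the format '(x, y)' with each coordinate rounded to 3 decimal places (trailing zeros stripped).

Executing turtle program step by step:
Start: pos=(0,0), heading=0, pen down
FD 10: (0,0) -> (10,0) [heading=0, draw]
RT 62: heading 0 -> 298
FD 12: (10,0) -> (15.634,-10.595) [heading=298, draw]
Final: pos=(15.634,-10.595), heading=298, 2 segment(s) drawn
Waypoints (3 total):
(0, 0)
(10, 0)
(15.634, -10.595)

Answer: (0, 0)
(10, 0)
(15.634, -10.595)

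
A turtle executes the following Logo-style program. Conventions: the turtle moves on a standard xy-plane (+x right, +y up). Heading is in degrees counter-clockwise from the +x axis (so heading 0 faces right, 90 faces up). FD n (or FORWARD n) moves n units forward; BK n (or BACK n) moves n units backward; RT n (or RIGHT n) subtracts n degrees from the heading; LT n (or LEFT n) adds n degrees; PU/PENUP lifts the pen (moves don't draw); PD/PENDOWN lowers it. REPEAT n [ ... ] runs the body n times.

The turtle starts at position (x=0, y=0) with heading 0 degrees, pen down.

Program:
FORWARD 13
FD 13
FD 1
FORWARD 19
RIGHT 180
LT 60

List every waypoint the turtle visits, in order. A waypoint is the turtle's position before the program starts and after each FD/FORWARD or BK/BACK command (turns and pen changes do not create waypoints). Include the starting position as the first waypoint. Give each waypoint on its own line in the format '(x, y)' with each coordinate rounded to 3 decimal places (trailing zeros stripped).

Answer: (0, 0)
(13, 0)
(26, 0)
(27, 0)
(46, 0)

Derivation:
Executing turtle program step by step:
Start: pos=(0,0), heading=0, pen down
FD 13: (0,0) -> (13,0) [heading=0, draw]
FD 13: (13,0) -> (26,0) [heading=0, draw]
FD 1: (26,0) -> (27,0) [heading=0, draw]
FD 19: (27,0) -> (46,0) [heading=0, draw]
RT 180: heading 0 -> 180
LT 60: heading 180 -> 240
Final: pos=(46,0), heading=240, 4 segment(s) drawn
Waypoints (5 total):
(0, 0)
(13, 0)
(26, 0)
(27, 0)
(46, 0)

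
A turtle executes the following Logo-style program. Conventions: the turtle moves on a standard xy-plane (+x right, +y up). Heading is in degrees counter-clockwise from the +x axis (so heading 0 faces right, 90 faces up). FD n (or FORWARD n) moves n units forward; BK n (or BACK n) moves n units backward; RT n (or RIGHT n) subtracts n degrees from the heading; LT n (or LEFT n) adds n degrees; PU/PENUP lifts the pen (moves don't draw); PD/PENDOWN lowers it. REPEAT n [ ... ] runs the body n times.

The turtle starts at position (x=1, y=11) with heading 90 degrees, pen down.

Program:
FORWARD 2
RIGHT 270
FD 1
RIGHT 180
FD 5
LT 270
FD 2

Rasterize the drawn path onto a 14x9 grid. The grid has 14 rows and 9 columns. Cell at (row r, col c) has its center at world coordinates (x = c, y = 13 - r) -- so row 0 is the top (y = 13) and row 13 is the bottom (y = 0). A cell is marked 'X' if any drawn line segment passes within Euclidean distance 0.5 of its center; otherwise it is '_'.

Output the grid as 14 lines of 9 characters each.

Segment 0: (1,11) -> (1,13)
Segment 1: (1,13) -> (0,13)
Segment 2: (0,13) -> (5,13)
Segment 3: (5,13) -> (5,11)

Answer: XXXXXX___
_X___X___
_X___X___
_________
_________
_________
_________
_________
_________
_________
_________
_________
_________
_________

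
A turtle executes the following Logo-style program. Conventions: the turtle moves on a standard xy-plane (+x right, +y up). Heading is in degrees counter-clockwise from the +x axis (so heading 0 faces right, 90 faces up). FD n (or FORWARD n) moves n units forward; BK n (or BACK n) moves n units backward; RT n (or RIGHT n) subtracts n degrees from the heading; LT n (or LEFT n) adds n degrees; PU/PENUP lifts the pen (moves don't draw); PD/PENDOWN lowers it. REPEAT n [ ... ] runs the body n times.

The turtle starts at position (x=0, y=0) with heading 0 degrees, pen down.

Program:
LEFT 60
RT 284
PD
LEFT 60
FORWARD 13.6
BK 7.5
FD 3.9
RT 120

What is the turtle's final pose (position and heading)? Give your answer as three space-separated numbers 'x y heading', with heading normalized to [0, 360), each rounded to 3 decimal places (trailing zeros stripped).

Executing turtle program step by step:
Start: pos=(0,0), heading=0, pen down
LT 60: heading 0 -> 60
RT 284: heading 60 -> 136
PD: pen down
LT 60: heading 136 -> 196
FD 13.6: (0,0) -> (-13.073,-3.749) [heading=196, draw]
BK 7.5: (-13.073,-3.749) -> (-5.864,-1.681) [heading=196, draw]
FD 3.9: (-5.864,-1.681) -> (-9.613,-2.756) [heading=196, draw]
RT 120: heading 196 -> 76
Final: pos=(-9.613,-2.756), heading=76, 3 segment(s) drawn

Answer: -9.613 -2.756 76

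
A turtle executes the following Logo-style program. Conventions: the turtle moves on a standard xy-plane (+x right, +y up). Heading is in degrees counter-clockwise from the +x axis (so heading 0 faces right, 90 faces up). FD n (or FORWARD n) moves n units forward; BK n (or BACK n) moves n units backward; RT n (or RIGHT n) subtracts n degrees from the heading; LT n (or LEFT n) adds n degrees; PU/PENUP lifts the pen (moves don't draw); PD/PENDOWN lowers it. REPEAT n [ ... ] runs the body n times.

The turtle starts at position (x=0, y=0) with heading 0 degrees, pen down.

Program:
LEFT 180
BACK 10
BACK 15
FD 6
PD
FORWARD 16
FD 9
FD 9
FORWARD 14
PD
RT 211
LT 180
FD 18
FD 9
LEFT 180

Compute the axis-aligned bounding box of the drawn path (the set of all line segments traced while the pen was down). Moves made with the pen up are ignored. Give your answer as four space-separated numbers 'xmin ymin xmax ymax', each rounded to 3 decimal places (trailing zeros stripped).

Executing turtle program step by step:
Start: pos=(0,0), heading=0, pen down
LT 180: heading 0 -> 180
BK 10: (0,0) -> (10,0) [heading=180, draw]
BK 15: (10,0) -> (25,0) [heading=180, draw]
FD 6: (25,0) -> (19,0) [heading=180, draw]
PD: pen down
FD 16: (19,0) -> (3,0) [heading=180, draw]
FD 9: (3,0) -> (-6,0) [heading=180, draw]
FD 9: (-6,0) -> (-15,0) [heading=180, draw]
FD 14: (-15,0) -> (-29,0) [heading=180, draw]
PD: pen down
RT 211: heading 180 -> 329
LT 180: heading 329 -> 149
FD 18: (-29,0) -> (-44.429,9.271) [heading=149, draw]
FD 9: (-44.429,9.271) -> (-52.144,13.906) [heading=149, draw]
LT 180: heading 149 -> 329
Final: pos=(-52.144,13.906), heading=329, 9 segment(s) drawn

Segment endpoints: x in {-52.144, -44.429, -29, -15, -6, 0, 3, 10, 19, 25}, y in {0, 0, 0, 0, 0, 0, 0, 0, 9.271, 13.906}
xmin=-52.144, ymin=0, xmax=25, ymax=13.906

Answer: -52.144 0 25 13.906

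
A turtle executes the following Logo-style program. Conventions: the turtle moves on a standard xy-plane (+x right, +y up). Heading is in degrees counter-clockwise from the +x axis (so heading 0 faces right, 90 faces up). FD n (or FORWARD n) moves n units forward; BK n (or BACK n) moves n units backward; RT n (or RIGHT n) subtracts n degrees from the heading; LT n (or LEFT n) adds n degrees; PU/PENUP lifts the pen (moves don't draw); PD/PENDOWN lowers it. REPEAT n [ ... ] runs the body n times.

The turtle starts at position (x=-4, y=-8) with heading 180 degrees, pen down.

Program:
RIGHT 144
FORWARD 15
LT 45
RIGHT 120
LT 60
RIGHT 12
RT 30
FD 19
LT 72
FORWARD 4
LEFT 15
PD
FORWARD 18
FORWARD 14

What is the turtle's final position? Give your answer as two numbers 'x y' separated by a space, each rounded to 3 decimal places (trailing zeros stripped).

Executing turtle program step by step:
Start: pos=(-4,-8), heading=180, pen down
RT 144: heading 180 -> 36
FD 15: (-4,-8) -> (8.135,0.817) [heading=36, draw]
LT 45: heading 36 -> 81
RT 120: heading 81 -> 321
LT 60: heading 321 -> 21
RT 12: heading 21 -> 9
RT 30: heading 9 -> 339
FD 19: (8.135,0.817) -> (25.873,-5.992) [heading=339, draw]
LT 72: heading 339 -> 51
FD 4: (25.873,-5.992) -> (28.391,-2.884) [heading=51, draw]
LT 15: heading 51 -> 66
PD: pen down
FD 18: (28.391,-2.884) -> (35.712,13.56) [heading=66, draw]
FD 14: (35.712,13.56) -> (41.406,26.35) [heading=66, draw]
Final: pos=(41.406,26.35), heading=66, 5 segment(s) drawn

Answer: 41.406 26.35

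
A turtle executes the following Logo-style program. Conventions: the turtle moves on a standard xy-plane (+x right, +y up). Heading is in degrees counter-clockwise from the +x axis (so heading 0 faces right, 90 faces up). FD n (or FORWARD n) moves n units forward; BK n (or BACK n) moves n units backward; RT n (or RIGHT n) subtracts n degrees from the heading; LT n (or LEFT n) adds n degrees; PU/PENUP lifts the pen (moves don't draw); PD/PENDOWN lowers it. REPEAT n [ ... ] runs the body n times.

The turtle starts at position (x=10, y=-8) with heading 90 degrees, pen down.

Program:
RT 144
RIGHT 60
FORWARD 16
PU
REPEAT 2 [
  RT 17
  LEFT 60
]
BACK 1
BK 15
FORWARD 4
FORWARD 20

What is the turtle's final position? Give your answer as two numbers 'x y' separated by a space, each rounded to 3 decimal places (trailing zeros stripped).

Answer: 10.556 -26.372

Derivation:
Executing turtle program step by step:
Start: pos=(10,-8), heading=90, pen down
RT 144: heading 90 -> 306
RT 60: heading 306 -> 246
FD 16: (10,-8) -> (3.492,-22.617) [heading=246, draw]
PU: pen up
REPEAT 2 [
  -- iteration 1/2 --
  RT 17: heading 246 -> 229
  LT 60: heading 229 -> 289
  -- iteration 2/2 --
  RT 17: heading 289 -> 272
  LT 60: heading 272 -> 332
]
BK 1: (3.492,-22.617) -> (2.609,-22.147) [heading=332, move]
BK 15: (2.609,-22.147) -> (-10.635,-15.105) [heading=332, move]
FD 4: (-10.635,-15.105) -> (-7.103,-16.983) [heading=332, move]
FD 20: (-7.103,-16.983) -> (10.556,-26.372) [heading=332, move]
Final: pos=(10.556,-26.372), heading=332, 1 segment(s) drawn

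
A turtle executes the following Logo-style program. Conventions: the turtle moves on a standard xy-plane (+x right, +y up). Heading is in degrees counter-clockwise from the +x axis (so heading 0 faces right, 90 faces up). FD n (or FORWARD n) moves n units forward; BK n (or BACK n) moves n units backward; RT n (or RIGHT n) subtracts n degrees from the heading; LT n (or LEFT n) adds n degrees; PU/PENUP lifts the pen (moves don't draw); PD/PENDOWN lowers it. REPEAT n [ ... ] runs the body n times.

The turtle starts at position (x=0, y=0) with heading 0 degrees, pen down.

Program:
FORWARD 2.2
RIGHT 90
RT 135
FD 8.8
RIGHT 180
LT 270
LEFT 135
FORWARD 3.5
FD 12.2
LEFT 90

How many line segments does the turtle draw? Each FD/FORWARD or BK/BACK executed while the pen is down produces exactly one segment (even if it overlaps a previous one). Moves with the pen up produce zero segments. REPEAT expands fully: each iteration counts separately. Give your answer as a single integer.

Executing turtle program step by step:
Start: pos=(0,0), heading=0, pen down
FD 2.2: (0,0) -> (2.2,0) [heading=0, draw]
RT 90: heading 0 -> 270
RT 135: heading 270 -> 135
FD 8.8: (2.2,0) -> (-4.023,6.223) [heading=135, draw]
RT 180: heading 135 -> 315
LT 270: heading 315 -> 225
LT 135: heading 225 -> 0
FD 3.5: (-4.023,6.223) -> (-0.523,6.223) [heading=0, draw]
FD 12.2: (-0.523,6.223) -> (11.677,6.223) [heading=0, draw]
LT 90: heading 0 -> 90
Final: pos=(11.677,6.223), heading=90, 4 segment(s) drawn
Segments drawn: 4

Answer: 4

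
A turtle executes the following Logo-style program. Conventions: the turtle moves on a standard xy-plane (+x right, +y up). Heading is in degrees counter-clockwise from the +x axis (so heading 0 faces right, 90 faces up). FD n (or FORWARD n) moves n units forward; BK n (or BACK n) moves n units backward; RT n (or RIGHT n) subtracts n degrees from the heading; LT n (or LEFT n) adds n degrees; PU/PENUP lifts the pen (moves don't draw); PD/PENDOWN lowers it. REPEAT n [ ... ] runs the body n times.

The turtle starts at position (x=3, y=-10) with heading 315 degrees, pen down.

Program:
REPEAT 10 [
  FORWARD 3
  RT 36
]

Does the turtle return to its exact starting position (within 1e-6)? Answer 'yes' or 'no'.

Executing turtle program step by step:
Start: pos=(3,-10), heading=315, pen down
REPEAT 10 [
  -- iteration 1/10 --
  FD 3: (3,-10) -> (5.121,-12.121) [heading=315, draw]
  RT 36: heading 315 -> 279
  -- iteration 2/10 --
  FD 3: (5.121,-12.121) -> (5.591,-15.084) [heading=279, draw]
  RT 36: heading 279 -> 243
  -- iteration 3/10 --
  FD 3: (5.591,-15.084) -> (4.229,-17.757) [heading=243, draw]
  RT 36: heading 243 -> 207
  -- iteration 4/10 --
  FD 3: (4.229,-17.757) -> (1.556,-19.119) [heading=207, draw]
  RT 36: heading 207 -> 171
  -- iteration 5/10 --
  FD 3: (1.556,-19.119) -> (-1.407,-18.65) [heading=171, draw]
  RT 36: heading 171 -> 135
  -- iteration 6/10 --
  FD 3: (-1.407,-18.65) -> (-3.529,-16.529) [heading=135, draw]
  RT 36: heading 135 -> 99
  -- iteration 7/10 --
  FD 3: (-3.529,-16.529) -> (-3.998,-13.566) [heading=99, draw]
  RT 36: heading 99 -> 63
  -- iteration 8/10 --
  FD 3: (-3.998,-13.566) -> (-2.636,-10.893) [heading=63, draw]
  RT 36: heading 63 -> 27
  -- iteration 9/10 --
  FD 3: (-2.636,-10.893) -> (0.037,-9.531) [heading=27, draw]
  RT 36: heading 27 -> 351
  -- iteration 10/10 --
  FD 3: (0.037,-9.531) -> (3,-10) [heading=351, draw]
  RT 36: heading 351 -> 315
]
Final: pos=(3,-10), heading=315, 10 segment(s) drawn

Start position: (3, -10)
Final position: (3, -10)
Distance = 0; < 1e-6 -> CLOSED

Answer: yes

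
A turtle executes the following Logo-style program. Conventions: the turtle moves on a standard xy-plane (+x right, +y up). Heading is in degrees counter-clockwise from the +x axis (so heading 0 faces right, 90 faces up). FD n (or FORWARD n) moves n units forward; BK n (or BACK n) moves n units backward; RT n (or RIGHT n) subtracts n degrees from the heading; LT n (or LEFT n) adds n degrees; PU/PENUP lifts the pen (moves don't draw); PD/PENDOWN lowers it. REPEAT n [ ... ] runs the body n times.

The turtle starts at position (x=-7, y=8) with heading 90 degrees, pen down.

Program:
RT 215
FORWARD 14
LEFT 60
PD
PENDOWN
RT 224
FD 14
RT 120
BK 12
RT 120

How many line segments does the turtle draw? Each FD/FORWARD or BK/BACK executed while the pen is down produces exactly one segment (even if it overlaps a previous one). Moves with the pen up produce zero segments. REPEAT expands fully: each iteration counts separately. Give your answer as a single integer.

Executing turtle program step by step:
Start: pos=(-7,8), heading=90, pen down
RT 215: heading 90 -> 235
FD 14: (-7,8) -> (-15.03,-3.468) [heading=235, draw]
LT 60: heading 235 -> 295
PD: pen down
PD: pen down
RT 224: heading 295 -> 71
FD 14: (-15.03,-3.468) -> (-10.472,9.769) [heading=71, draw]
RT 120: heading 71 -> 311
BK 12: (-10.472,9.769) -> (-18.345,18.826) [heading=311, draw]
RT 120: heading 311 -> 191
Final: pos=(-18.345,18.826), heading=191, 3 segment(s) drawn
Segments drawn: 3

Answer: 3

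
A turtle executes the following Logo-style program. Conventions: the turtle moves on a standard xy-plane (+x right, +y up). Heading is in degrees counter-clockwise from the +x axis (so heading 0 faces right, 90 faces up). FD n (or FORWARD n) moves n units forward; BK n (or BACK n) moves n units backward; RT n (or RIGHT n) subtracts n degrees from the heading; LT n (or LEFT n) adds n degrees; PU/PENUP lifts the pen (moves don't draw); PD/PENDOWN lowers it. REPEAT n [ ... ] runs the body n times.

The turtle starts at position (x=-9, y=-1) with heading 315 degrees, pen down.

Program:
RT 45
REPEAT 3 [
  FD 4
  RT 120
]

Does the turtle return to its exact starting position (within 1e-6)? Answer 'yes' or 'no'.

Executing turtle program step by step:
Start: pos=(-9,-1), heading=315, pen down
RT 45: heading 315 -> 270
REPEAT 3 [
  -- iteration 1/3 --
  FD 4: (-9,-1) -> (-9,-5) [heading=270, draw]
  RT 120: heading 270 -> 150
  -- iteration 2/3 --
  FD 4: (-9,-5) -> (-12.464,-3) [heading=150, draw]
  RT 120: heading 150 -> 30
  -- iteration 3/3 --
  FD 4: (-12.464,-3) -> (-9,-1) [heading=30, draw]
  RT 120: heading 30 -> 270
]
Final: pos=(-9,-1), heading=270, 3 segment(s) drawn

Start position: (-9, -1)
Final position: (-9, -1)
Distance = 0; < 1e-6 -> CLOSED

Answer: yes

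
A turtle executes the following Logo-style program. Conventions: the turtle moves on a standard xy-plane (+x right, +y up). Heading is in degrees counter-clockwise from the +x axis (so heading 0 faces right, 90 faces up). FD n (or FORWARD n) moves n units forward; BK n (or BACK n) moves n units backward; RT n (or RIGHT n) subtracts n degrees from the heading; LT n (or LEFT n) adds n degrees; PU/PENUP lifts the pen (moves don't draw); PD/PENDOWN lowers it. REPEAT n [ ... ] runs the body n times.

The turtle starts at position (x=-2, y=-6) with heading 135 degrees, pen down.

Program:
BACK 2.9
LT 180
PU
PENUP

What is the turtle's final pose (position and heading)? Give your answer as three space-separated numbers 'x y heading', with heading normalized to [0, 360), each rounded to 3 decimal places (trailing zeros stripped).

Executing turtle program step by step:
Start: pos=(-2,-6), heading=135, pen down
BK 2.9: (-2,-6) -> (0.051,-8.051) [heading=135, draw]
LT 180: heading 135 -> 315
PU: pen up
PU: pen up
Final: pos=(0.051,-8.051), heading=315, 1 segment(s) drawn

Answer: 0.051 -8.051 315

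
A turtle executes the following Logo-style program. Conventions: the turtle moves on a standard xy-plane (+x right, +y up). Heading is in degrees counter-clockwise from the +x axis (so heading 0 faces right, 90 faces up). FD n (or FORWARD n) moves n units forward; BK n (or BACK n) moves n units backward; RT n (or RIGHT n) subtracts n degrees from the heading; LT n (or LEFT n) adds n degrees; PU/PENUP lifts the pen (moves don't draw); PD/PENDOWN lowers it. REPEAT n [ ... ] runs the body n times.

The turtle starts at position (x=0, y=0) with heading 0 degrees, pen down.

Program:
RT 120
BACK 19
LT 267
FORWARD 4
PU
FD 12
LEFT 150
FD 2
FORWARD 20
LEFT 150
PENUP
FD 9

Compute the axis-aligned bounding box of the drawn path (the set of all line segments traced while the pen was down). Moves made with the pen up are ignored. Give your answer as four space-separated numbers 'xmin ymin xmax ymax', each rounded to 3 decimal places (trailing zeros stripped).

Answer: 0 0 9.5 18.633

Derivation:
Executing turtle program step by step:
Start: pos=(0,0), heading=0, pen down
RT 120: heading 0 -> 240
BK 19: (0,0) -> (9.5,16.454) [heading=240, draw]
LT 267: heading 240 -> 147
FD 4: (9.5,16.454) -> (6.145,18.633) [heading=147, draw]
PU: pen up
FD 12: (6.145,18.633) -> (-3.919,25.169) [heading=147, move]
LT 150: heading 147 -> 297
FD 2: (-3.919,25.169) -> (-3.011,23.387) [heading=297, move]
FD 20: (-3.011,23.387) -> (6.069,5.567) [heading=297, move]
LT 150: heading 297 -> 87
PU: pen up
FD 9: (6.069,5.567) -> (6.54,14.554) [heading=87, move]
Final: pos=(6.54,14.554), heading=87, 2 segment(s) drawn

Segment endpoints: x in {0, 6.145, 9.5}, y in {0, 16.454, 18.633}
xmin=0, ymin=0, xmax=9.5, ymax=18.633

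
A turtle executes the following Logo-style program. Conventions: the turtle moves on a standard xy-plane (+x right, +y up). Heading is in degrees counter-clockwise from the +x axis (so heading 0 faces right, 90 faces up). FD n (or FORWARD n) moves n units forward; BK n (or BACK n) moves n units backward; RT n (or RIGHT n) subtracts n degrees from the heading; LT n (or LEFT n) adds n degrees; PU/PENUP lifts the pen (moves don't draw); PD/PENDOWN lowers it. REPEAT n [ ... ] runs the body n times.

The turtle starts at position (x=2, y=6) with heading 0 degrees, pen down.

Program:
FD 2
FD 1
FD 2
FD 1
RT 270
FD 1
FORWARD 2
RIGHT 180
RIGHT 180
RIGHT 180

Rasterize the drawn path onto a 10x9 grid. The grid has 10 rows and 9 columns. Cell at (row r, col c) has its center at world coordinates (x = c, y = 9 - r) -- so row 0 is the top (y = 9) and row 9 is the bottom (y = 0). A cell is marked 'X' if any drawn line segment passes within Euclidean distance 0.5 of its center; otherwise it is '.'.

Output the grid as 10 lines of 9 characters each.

Answer: ........X
........X
........X
..XXXXXXX
.........
.........
.........
.........
.........
.........

Derivation:
Segment 0: (2,6) -> (4,6)
Segment 1: (4,6) -> (5,6)
Segment 2: (5,6) -> (7,6)
Segment 3: (7,6) -> (8,6)
Segment 4: (8,6) -> (8,7)
Segment 5: (8,7) -> (8,9)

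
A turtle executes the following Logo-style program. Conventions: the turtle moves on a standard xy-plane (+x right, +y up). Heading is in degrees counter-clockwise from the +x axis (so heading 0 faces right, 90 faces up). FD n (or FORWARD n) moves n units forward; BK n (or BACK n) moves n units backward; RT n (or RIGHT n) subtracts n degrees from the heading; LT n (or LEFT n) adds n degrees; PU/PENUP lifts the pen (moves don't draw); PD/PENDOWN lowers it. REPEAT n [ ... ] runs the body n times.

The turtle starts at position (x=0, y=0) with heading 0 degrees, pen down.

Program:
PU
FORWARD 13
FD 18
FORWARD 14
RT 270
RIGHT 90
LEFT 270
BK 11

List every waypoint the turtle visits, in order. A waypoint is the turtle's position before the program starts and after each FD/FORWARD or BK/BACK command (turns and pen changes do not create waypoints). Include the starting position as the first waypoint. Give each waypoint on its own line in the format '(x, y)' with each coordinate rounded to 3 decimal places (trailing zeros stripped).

Answer: (0, 0)
(13, 0)
(31, 0)
(45, 0)
(45, 11)

Derivation:
Executing turtle program step by step:
Start: pos=(0,0), heading=0, pen down
PU: pen up
FD 13: (0,0) -> (13,0) [heading=0, move]
FD 18: (13,0) -> (31,0) [heading=0, move]
FD 14: (31,0) -> (45,0) [heading=0, move]
RT 270: heading 0 -> 90
RT 90: heading 90 -> 0
LT 270: heading 0 -> 270
BK 11: (45,0) -> (45,11) [heading=270, move]
Final: pos=(45,11), heading=270, 0 segment(s) drawn
Waypoints (5 total):
(0, 0)
(13, 0)
(31, 0)
(45, 0)
(45, 11)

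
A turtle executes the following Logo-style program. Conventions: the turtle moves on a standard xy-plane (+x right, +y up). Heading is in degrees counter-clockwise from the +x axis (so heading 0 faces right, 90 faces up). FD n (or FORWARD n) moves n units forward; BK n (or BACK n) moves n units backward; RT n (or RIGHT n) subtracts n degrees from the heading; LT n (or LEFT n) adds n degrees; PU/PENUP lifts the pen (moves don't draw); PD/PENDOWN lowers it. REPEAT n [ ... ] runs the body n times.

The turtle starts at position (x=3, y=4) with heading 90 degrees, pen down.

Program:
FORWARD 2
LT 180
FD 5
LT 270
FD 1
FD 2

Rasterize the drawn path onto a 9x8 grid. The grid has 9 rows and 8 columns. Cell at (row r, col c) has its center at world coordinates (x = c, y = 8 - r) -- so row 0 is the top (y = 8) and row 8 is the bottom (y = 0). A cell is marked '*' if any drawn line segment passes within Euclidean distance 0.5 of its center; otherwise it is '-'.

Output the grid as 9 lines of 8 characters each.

Answer: --------
--------
---*----
---*----
---*----
---*----
---*----
****----
--------

Derivation:
Segment 0: (3,4) -> (3,6)
Segment 1: (3,6) -> (3,1)
Segment 2: (3,1) -> (2,1)
Segment 3: (2,1) -> (-0,1)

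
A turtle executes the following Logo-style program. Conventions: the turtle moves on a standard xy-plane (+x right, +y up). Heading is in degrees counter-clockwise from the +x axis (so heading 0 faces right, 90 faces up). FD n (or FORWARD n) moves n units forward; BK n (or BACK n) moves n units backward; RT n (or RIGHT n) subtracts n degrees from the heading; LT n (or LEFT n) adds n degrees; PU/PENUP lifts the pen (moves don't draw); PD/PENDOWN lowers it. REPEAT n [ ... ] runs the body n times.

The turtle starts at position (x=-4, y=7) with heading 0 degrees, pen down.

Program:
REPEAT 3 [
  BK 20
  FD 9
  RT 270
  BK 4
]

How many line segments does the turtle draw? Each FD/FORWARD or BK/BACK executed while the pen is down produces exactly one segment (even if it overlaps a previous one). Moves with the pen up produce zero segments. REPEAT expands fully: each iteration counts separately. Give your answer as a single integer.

Executing turtle program step by step:
Start: pos=(-4,7), heading=0, pen down
REPEAT 3 [
  -- iteration 1/3 --
  BK 20: (-4,7) -> (-24,7) [heading=0, draw]
  FD 9: (-24,7) -> (-15,7) [heading=0, draw]
  RT 270: heading 0 -> 90
  BK 4: (-15,7) -> (-15,3) [heading=90, draw]
  -- iteration 2/3 --
  BK 20: (-15,3) -> (-15,-17) [heading=90, draw]
  FD 9: (-15,-17) -> (-15,-8) [heading=90, draw]
  RT 270: heading 90 -> 180
  BK 4: (-15,-8) -> (-11,-8) [heading=180, draw]
  -- iteration 3/3 --
  BK 20: (-11,-8) -> (9,-8) [heading=180, draw]
  FD 9: (9,-8) -> (0,-8) [heading=180, draw]
  RT 270: heading 180 -> 270
  BK 4: (0,-8) -> (0,-4) [heading=270, draw]
]
Final: pos=(0,-4), heading=270, 9 segment(s) drawn
Segments drawn: 9

Answer: 9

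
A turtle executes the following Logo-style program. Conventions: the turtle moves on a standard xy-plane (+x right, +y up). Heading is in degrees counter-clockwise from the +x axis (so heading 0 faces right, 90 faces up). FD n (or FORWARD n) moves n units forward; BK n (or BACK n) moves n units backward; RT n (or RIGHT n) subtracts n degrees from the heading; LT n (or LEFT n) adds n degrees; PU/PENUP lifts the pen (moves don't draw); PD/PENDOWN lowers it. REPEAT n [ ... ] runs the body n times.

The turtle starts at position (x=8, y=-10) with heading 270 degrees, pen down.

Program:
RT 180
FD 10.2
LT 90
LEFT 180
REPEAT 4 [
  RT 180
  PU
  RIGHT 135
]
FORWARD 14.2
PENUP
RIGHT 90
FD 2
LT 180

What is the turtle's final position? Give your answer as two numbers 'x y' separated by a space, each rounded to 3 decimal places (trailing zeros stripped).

Answer: -6.2 2.2

Derivation:
Executing turtle program step by step:
Start: pos=(8,-10), heading=270, pen down
RT 180: heading 270 -> 90
FD 10.2: (8,-10) -> (8,0.2) [heading=90, draw]
LT 90: heading 90 -> 180
LT 180: heading 180 -> 0
REPEAT 4 [
  -- iteration 1/4 --
  RT 180: heading 0 -> 180
  PU: pen up
  RT 135: heading 180 -> 45
  -- iteration 2/4 --
  RT 180: heading 45 -> 225
  PU: pen up
  RT 135: heading 225 -> 90
  -- iteration 3/4 --
  RT 180: heading 90 -> 270
  PU: pen up
  RT 135: heading 270 -> 135
  -- iteration 4/4 --
  RT 180: heading 135 -> 315
  PU: pen up
  RT 135: heading 315 -> 180
]
FD 14.2: (8,0.2) -> (-6.2,0.2) [heading=180, move]
PU: pen up
RT 90: heading 180 -> 90
FD 2: (-6.2,0.2) -> (-6.2,2.2) [heading=90, move]
LT 180: heading 90 -> 270
Final: pos=(-6.2,2.2), heading=270, 1 segment(s) drawn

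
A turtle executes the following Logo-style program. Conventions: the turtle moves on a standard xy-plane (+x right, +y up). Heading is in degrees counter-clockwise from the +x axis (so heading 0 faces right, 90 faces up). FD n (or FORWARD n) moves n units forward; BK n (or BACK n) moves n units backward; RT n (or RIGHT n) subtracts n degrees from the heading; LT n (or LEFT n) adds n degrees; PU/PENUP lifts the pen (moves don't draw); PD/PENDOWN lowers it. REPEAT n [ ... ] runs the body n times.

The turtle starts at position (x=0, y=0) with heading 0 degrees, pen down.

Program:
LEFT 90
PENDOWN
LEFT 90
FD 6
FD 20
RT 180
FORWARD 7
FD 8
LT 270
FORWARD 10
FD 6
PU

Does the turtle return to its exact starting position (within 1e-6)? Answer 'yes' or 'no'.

Executing turtle program step by step:
Start: pos=(0,0), heading=0, pen down
LT 90: heading 0 -> 90
PD: pen down
LT 90: heading 90 -> 180
FD 6: (0,0) -> (-6,0) [heading=180, draw]
FD 20: (-6,0) -> (-26,0) [heading=180, draw]
RT 180: heading 180 -> 0
FD 7: (-26,0) -> (-19,0) [heading=0, draw]
FD 8: (-19,0) -> (-11,0) [heading=0, draw]
LT 270: heading 0 -> 270
FD 10: (-11,0) -> (-11,-10) [heading=270, draw]
FD 6: (-11,-10) -> (-11,-16) [heading=270, draw]
PU: pen up
Final: pos=(-11,-16), heading=270, 6 segment(s) drawn

Start position: (0, 0)
Final position: (-11, -16)
Distance = 19.416; >= 1e-6 -> NOT closed

Answer: no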